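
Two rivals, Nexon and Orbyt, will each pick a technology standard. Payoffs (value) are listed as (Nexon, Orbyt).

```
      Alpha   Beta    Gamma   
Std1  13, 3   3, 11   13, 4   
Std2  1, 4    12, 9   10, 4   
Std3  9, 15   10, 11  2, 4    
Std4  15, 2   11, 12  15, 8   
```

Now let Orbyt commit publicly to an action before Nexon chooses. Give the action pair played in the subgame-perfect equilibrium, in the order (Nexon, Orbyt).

Work backward from Nexon's decision.
- Alpha: BR = Std4, leader payoff 2.
- Beta: BR = Std2, leader payoff 9.
- Gamma: BR = Std4, leader payoff 8.
Among 2, 9, 8, the best is 9 at Beta. Subgame-perfect outcome: (Std2, Beta) with payoffs (12, 9).

(Std2, Beta)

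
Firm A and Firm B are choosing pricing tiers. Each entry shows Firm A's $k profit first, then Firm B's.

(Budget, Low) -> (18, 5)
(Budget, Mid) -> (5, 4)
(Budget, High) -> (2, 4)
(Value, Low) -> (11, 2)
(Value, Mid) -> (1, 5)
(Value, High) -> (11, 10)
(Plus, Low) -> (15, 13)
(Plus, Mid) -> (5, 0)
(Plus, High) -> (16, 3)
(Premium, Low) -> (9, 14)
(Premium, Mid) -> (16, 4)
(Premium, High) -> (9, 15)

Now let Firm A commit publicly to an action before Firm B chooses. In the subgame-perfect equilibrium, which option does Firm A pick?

Work backward from Firm B's decision.
- Budget: BR = Low, leader payoff 18.
- Value: BR = High, leader payoff 11.
- Plus: BR = Low, leader payoff 15.
- Premium: BR = High, leader payoff 9.
Among 18, 11, 15, 9, the best is 18 at Budget. Subgame-perfect outcome: (Budget, Low) with payoffs (18, 5).

Budget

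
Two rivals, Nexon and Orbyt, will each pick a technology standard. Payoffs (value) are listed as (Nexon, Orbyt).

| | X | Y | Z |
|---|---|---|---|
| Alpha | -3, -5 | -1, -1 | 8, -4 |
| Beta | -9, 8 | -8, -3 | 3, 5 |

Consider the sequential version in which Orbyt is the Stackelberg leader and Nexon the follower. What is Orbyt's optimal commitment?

Y

Work backward from Nexon's decision.
- X → Nexon plays Alpha (best of -3, -9); Orbyt gets -5.
- Y → Nexon plays Alpha (best of -1, -8); Orbyt gets -1.
- Z → Nexon plays Alpha (best of 8, 3); Orbyt gets -4.
Among -5, -1, -4, the best is -1 at Y. Subgame-perfect outcome: (Alpha, Y) with payoffs (-1, -1).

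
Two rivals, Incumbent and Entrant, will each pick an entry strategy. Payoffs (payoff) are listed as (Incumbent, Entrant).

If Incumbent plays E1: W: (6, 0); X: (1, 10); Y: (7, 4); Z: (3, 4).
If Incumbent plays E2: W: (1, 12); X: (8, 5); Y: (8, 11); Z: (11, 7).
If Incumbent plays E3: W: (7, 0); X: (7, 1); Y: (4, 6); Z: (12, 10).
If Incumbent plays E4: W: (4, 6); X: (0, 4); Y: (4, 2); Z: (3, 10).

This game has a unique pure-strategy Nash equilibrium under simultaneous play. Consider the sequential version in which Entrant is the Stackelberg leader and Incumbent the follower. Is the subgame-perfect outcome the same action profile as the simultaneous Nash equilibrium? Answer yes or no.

no

Backward induction with Entrant moving first.
- W: Incumbent compares 6, 1, 7, 4 and picks E3; Entrant would get 0.
- X: Incumbent compares 1, 8, 7, 0 and picks E2; Entrant would get 5.
- Y: Incumbent compares 7, 8, 4, 4 and picks E2; Entrant would get 11.
- Z: Incumbent compares 3, 11, 12, 3 and picks E3; Entrant would get 10.
Maximizing over 0, 5, 11, 10, Entrant chooses Y. Subgame-perfect outcome: (E2, Y) with payoffs (8, 11).
For the simultaneous game, intersect best replies.
Incumbent's best replies: W→E3; X→E2; Y→E2; Z→E3.
Entrant's best replies: E1→X; E2→W; E3→Z; E4→Z.
The unique mutual best reply is (E3, Z), giving (12, 10).
Sequential outcome (E2, Y) differs from the Nash profile (E3, Z).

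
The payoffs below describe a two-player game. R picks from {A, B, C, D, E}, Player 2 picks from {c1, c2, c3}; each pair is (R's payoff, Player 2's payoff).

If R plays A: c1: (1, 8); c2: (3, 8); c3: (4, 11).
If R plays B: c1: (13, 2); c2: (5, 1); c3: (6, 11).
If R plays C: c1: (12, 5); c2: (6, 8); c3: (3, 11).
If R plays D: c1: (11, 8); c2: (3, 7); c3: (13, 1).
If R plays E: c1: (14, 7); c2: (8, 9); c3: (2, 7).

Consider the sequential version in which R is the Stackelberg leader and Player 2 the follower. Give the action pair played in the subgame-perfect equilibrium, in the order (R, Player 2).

Work backward from Player 2's decision.
- A → Player 2 plays c3 (best of 8, 8, 11); R gets 4.
- B → Player 2 plays c3 (best of 2, 1, 11); R gets 6.
- C → Player 2 plays c3 (best of 5, 8, 11); R gets 3.
- D → Player 2 plays c1 (best of 8, 7, 1); R gets 11.
- E → Player 2 plays c2 (best of 7, 9, 7); R gets 8.
R's induced payoffs are 4, 6, 3, 11, 8, so R commits to D. Subgame-perfect outcome: (D, c1) with payoffs (11, 8).

(D, c1)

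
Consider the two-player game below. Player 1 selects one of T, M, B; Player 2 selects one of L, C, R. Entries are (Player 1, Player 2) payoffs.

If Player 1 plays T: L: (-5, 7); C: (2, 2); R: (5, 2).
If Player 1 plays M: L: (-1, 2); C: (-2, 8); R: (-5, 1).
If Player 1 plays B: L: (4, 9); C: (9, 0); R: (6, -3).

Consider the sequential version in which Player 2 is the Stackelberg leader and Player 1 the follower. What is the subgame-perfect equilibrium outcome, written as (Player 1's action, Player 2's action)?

Work backward from Player 1's decision.
- L → Player 1 plays B (best of -5, -1, 4); Player 2 gets 9.
- C → Player 1 plays B (best of 2, -2, 9); Player 2 gets 0.
- R → Player 1 plays B (best of 5, -5, 6); Player 2 gets -3.
Player 2's induced payoffs are 9, 0, -3, so Player 2 commits to L. Subgame-perfect outcome: (B, L) with payoffs (4, 9).

(B, L)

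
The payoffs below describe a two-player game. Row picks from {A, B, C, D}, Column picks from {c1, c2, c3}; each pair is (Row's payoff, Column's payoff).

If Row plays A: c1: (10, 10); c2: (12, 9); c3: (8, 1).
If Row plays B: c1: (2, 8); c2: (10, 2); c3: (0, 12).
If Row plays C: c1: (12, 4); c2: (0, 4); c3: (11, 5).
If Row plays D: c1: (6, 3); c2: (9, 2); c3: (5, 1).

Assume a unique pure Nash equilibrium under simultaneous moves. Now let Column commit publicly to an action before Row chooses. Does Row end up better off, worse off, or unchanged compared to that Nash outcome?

better off

Work backward from Row's decision.
- c1 → Row plays C (best of 10, 2, 12, 6); Column gets 4.
- c2 → Row plays A (best of 12, 10, 0, 9); Column gets 9.
- c3 → Row plays C (best of 8, 0, 11, 5); Column gets 5.
Column's induced payoffs are 4, 9, 5, so Column commits to c2. Subgame-perfect outcome: (A, c2) with payoffs (12, 9).
Now find the simultaneous Nash equilibrium.
Row's best replies: c1→C; c2→A; c3→C.
Column's best replies: A→c1; B→c3; C→c3; D→c1.
The unique mutual best reply is (C, c3), giving (11, 5).
Row earns 12 sequentially versus 11 at the Nash outcome: better off.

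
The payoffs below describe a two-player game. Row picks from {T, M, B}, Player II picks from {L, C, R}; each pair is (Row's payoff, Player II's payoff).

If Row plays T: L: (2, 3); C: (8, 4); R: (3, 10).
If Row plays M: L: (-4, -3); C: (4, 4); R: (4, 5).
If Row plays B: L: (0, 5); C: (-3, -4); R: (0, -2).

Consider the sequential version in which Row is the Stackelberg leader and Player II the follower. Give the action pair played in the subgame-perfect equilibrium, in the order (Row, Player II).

Player II best-responds to each possible Row move:
- T: Player II compares 3, 4, 10 and picks R; Row would get 3.
- M: Player II compares -3, 4, 5 and picks R; Row would get 4.
- B: Player II compares 5, -4, -2 and picks L; Row would get 0.
Among 3, 4, 0, the best is 4 at M. Subgame-perfect outcome: (M, R) with payoffs (4, 5).

(M, R)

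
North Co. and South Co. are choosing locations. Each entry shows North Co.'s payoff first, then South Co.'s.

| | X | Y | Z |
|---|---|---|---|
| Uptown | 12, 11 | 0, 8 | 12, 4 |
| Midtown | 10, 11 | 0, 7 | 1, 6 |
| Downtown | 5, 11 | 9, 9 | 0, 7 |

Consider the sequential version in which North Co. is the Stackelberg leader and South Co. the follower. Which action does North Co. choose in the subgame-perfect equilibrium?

Uptown

Work backward from South Co.'s decision.
- Uptown: BR = X, leader payoff 12.
- Midtown: BR = X, leader payoff 10.
- Downtown: BR = X, leader payoff 5.
North Co.'s induced payoffs are 12, 10, 5, so North Co. commits to Uptown. Subgame-perfect outcome: (Uptown, X) with payoffs (12, 11).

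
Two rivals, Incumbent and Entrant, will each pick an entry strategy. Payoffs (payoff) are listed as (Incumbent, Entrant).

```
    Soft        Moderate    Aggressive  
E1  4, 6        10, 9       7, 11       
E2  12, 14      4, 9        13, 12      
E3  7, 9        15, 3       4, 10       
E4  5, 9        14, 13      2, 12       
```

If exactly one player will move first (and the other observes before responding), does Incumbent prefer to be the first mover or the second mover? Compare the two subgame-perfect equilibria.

If Incumbent leads: Entrant's best replies are E1→Aggressive, E2→Soft, E3→Aggressive, E4→Moderate; Incumbent's induced payoffs 7, 12, 4, 14; outcome (E4, Moderate), payoffs (14, 13).
If Entrant leads: Incumbent's best replies are Soft→E2, Moderate→E3, Aggressive→E2; Entrant's induced payoffs 14, 3, 12; outcome (E2, Soft), payoffs (12, 14).
Incumbent gets 14 moving first and 12 moving second, so Incumbent prefers to move first.

first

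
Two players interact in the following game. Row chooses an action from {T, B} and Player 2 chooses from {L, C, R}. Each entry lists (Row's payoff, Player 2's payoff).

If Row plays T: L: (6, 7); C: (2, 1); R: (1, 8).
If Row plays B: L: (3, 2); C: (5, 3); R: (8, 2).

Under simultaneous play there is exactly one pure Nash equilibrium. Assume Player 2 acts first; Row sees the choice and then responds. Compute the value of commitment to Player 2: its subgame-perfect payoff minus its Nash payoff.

4

Work backward from Row's decision.
- L → Row plays T (best of 6, 3); Player 2 gets 7.
- C → Row plays B (best of 2, 5); Player 2 gets 3.
- R → Row plays B (best of 1, 8); Player 2 gets 2.
Maximizing over 7, 3, 2, Player 2 chooses L. Subgame-perfect outcome: (T, L) with payoffs (6, 7).
Under simultaneous play:
Row's best replies: L→T; C→B; R→B.
Player 2's best replies: T→R; B→C.
The unique mutual best reply is (B, C), giving (5, 3).
Player 2's commitment gain: 7 − 3 = 4.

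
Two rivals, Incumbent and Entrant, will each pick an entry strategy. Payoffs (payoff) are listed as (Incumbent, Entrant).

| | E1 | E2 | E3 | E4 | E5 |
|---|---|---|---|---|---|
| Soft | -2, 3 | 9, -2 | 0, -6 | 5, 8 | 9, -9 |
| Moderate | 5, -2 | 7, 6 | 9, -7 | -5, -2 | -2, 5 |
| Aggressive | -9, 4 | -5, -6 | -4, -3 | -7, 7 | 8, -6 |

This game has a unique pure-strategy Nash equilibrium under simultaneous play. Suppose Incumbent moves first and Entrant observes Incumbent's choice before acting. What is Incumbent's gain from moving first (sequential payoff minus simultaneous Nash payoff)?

Work backward from Entrant's decision.
- Soft → Entrant plays E4 (best of 3, -2, -6, 8, -9); Incumbent gets 5.
- Moderate → Entrant plays E2 (best of -2, 6, -7, -2, 5); Incumbent gets 7.
- Aggressive → Entrant plays E4 (best of 4, -6, -3, 7, -6); Incumbent gets -7.
Maximizing over 5, 7, -7, Incumbent chooses Moderate. Subgame-perfect outcome: (Moderate, E2) with payoffs (7, 6).
For the simultaneous game, intersect best replies.
Incumbent's best replies: E1→Moderate; E2→Soft; E3→Moderate; E4→Soft; E5→Soft.
Entrant's best replies: Soft→E4; Moderate→E2; Aggressive→E4.
The unique mutual best reply is (Soft, E4), giving (5, 8).
Incumbent's commitment gain: 7 − 5 = 2.

2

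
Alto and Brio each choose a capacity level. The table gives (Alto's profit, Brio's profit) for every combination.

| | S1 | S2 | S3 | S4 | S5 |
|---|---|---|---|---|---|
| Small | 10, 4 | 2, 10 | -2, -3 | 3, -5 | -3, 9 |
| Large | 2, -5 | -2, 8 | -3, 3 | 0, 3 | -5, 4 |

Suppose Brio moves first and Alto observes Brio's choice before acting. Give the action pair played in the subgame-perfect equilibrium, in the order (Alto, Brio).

Work backward from Alto's decision.
- S1: Alto compares 10, 2 and picks Small; Brio would get 4.
- S2: Alto compares 2, -2 and picks Small; Brio would get 10.
- S3: Alto compares -2, -3 and picks Small; Brio would get -3.
- S4: Alto compares 3, 0 and picks Small; Brio would get -5.
- S5: Alto compares -3, -5 and picks Small; Brio would get 9.
Maximizing over 4, 10, -3, -5, 9, Brio chooses S2. Subgame-perfect outcome: (Small, S2) with payoffs (2, 10).

(Small, S2)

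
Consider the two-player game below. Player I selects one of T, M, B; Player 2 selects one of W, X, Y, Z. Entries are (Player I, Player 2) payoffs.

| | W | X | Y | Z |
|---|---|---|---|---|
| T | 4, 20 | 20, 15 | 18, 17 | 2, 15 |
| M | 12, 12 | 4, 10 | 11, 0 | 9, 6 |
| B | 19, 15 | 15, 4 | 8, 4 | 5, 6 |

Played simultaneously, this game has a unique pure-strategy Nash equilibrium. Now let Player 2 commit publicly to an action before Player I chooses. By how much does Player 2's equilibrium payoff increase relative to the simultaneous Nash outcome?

Player I best-responds to each possible Player 2 move:
- W: BR = B, leader payoff 15.
- X: BR = T, leader payoff 15.
- Y: BR = T, leader payoff 17.
- Z: BR = M, leader payoff 6.
Maximizing over 15, 15, 17, 6, Player 2 chooses Y. Subgame-perfect outcome: (T, Y) with payoffs (18, 17).
Now find the simultaneous Nash equilibrium.
Player I's best replies: W→B; X→T; Y→T; Z→M.
Player 2's best replies: T→W; M→W; B→W.
The unique mutual best reply is (B, W), giving (19, 15).
Player 2's commitment gain: 17 − 15 = 2.

2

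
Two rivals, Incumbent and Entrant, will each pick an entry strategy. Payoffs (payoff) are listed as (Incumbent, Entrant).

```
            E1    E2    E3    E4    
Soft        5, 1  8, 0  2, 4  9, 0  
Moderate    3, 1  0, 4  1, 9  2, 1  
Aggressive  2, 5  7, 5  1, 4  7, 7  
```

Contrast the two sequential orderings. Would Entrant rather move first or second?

second

If Incumbent leads: Entrant's best replies are Soft→E3, Moderate→E3, Aggressive→E4; Incumbent's induced payoffs 2, 1, 7; outcome (Aggressive, E4), payoffs (7, 7).
If Entrant leads: Incumbent's best replies are E1→Soft, E2→Soft, E3→Soft, E4→Soft; Entrant's induced payoffs 1, 0, 4, 0; outcome (Soft, E3), payoffs (2, 4).
Entrant gets 4 moving first and 7 moving second, so Entrant prefers to move second.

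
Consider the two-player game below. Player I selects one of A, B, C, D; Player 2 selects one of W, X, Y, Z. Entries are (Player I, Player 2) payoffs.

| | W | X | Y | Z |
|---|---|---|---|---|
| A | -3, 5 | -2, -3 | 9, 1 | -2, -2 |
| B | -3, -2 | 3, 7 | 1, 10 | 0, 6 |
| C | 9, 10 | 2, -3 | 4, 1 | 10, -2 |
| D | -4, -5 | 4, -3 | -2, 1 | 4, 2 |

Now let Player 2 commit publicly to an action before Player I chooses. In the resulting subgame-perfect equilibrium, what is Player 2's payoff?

10

Work backward from Player I's decision.
- W: BR = C, leader payoff 10.
- X: BR = D, leader payoff -3.
- Y: BR = A, leader payoff 1.
- Z: BR = C, leader payoff -2.
Maximizing over 10, -3, 1, -2, Player 2 chooses W. Subgame-perfect outcome: (C, W) with payoffs (9, 10).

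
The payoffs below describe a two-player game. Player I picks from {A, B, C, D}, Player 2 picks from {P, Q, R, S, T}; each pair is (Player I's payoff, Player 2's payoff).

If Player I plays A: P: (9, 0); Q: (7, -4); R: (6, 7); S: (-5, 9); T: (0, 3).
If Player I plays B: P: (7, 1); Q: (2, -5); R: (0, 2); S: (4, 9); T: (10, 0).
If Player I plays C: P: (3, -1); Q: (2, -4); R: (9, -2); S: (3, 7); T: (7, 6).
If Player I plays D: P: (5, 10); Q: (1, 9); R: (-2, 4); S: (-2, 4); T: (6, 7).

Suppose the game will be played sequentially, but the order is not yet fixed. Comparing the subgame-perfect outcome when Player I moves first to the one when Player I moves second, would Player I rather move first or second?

first

If Player I leads: Player 2's best replies are A→S, B→S, C→S, D→P; Player I's induced payoffs -5, 4, 3, 5; outcome (D, P), payoffs (5, 10).
If Player 2 leads: Player I's best replies are P→A, Q→A, R→C, S→B, T→B; Player 2's induced payoffs 0, -4, -2, 9, 0; outcome (B, S), payoffs (4, 9).
Player I gets 5 moving first and 4 moving second, so Player I prefers to move first.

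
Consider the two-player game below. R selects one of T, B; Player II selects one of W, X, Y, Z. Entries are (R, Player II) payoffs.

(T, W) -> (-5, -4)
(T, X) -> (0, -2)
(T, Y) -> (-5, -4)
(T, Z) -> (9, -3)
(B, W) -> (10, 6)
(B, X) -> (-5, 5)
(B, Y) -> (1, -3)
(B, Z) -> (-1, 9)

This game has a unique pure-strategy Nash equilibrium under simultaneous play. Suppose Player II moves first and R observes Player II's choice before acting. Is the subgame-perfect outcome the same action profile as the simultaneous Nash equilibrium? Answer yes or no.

Solve by backward induction (Player II leads).
- W → R plays B (best of -5, 10); Player II gets 6.
- X → R plays T (best of 0, -5); Player II gets -2.
- Y → R plays B (best of -5, 1); Player II gets -3.
- Z → R plays T (best of 9, -1); Player II gets -3.
Player II's induced payoffs are 6, -2, -3, -3, so Player II commits to W. Subgame-perfect outcome: (B, W) with payoffs (10, 6).
For the simultaneous game, intersect best replies.
R's best replies: W→B; X→T; Y→B; Z→T.
Player II's best replies: T→X; B→Z.
The unique mutual best reply is (T, X), giving (0, -2).
Sequential outcome (B, W) differs from the Nash profile (T, X).

no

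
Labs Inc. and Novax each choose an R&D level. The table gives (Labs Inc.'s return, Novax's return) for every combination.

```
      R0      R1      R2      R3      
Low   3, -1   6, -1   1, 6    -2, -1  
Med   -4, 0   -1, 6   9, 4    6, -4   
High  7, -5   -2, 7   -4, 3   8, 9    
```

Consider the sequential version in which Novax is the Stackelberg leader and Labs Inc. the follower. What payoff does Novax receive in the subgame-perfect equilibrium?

Labs Inc. best-responds to each possible Novax move:
- R0: BR = High, leader payoff -5.
- R1: BR = Low, leader payoff -1.
- R2: BR = Med, leader payoff 4.
- R3: BR = High, leader payoff 9.
Novax's induced payoffs are -5, -1, 4, 9, so Novax commits to R3. Subgame-perfect outcome: (High, R3) with payoffs (8, 9).

9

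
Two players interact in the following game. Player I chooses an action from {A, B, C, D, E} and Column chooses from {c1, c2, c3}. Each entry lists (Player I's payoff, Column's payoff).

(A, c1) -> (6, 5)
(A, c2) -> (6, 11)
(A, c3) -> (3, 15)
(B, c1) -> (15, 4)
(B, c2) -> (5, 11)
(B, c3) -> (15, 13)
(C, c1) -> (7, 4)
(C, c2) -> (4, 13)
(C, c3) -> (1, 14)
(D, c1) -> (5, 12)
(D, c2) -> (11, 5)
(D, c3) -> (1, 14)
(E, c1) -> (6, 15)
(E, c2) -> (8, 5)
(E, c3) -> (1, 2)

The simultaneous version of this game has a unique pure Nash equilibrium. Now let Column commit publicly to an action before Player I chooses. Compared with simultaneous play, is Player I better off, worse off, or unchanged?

Solve by backward induction (Column leads).
- c1 → Player I plays B (best of 6, 15, 7, 5, 6); Column gets 4.
- c2 → Player I plays D (best of 6, 5, 4, 11, 8); Column gets 5.
- c3 → Player I plays B (best of 3, 15, 1, 1, 1); Column gets 13.
Among 4, 5, 13, the best is 13 at c3. Subgame-perfect outcome: (B, c3) with payoffs (15, 13).
Now find the simultaneous Nash equilibrium.
Player I's best replies: c1→B; c2→D; c3→B.
Column's best replies: A→c3; B→c3; C→c3; D→c3; E→c1.
The unique mutual best reply is (B, c3), giving (15, 13).
Player I earns 15 sequentially versus 15 at the Nash outcome: unchanged.

unchanged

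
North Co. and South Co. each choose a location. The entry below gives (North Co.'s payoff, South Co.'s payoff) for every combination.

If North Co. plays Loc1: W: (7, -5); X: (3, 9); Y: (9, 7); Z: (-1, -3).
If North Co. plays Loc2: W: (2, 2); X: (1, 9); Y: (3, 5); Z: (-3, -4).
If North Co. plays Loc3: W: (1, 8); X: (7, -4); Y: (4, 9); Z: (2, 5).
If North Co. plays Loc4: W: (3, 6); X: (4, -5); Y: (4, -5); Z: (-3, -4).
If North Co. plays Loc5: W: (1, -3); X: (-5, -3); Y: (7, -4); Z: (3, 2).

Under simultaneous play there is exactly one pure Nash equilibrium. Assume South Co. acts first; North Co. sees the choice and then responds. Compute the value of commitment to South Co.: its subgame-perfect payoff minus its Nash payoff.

Solve by backward induction (South Co. leads).
- W → North Co. plays Loc1 (best of 7, 2, 1, 3, 1); South Co. gets -5.
- X → North Co. plays Loc3 (best of 3, 1, 7, 4, -5); South Co. gets -4.
- Y → North Co. plays Loc1 (best of 9, 3, 4, 4, 7); South Co. gets 7.
- Z → North Co. plays Loc5 (best of -1, -3, 2, -3, 3); South Co. gets 2.
Among -5, -4, 7, 2, the best is 7 at Y. Subgame-perfect outcome: (Loc1, Y) with payoffs (9, 7).
For the simultaneous game, intersect best replies.
North Co.'s best replies: W→Loc1; X→Loc3; Y→Loc1; Z→Loc5.
South Co.'s best replies: Loc1→X; Loc2→X; Loc3→Y; Loc4→W; Loc5→Z.
The unique mutual best reply is (Loc5, Z), giving (3, 2).
South Co.'s commitment gain: 7 − 2 = 5.

5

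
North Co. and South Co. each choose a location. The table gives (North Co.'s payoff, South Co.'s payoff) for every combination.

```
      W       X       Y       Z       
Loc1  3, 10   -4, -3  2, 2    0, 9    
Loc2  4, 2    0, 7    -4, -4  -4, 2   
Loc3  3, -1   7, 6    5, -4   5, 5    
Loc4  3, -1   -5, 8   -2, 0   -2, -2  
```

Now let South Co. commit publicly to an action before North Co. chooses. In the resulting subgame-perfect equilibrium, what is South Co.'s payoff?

6

Backward induction with South Co. moving first.
- W: BR = Loc2, leader payoff 2.
- X: BR = Loc3, leader payoff 6.
- Y: BR = Loc3, leader payoff -4.
- Z: BR = Loc3, leader payoff 5.
South Co.'s induced payoffs are 2, 6, -4, 5, so South Co. commits to X. Subgame-perfect outcome: (Loc3, X) with payoffs (7, 6).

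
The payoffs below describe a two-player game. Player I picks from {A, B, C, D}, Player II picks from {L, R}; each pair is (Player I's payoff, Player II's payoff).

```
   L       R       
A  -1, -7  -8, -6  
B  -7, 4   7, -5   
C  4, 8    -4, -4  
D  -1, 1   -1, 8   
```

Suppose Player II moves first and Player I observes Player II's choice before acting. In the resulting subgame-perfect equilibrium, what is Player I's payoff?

4

Solve by backward induction (Player II leads).
- L: Player I compares -1, -7, 4, -1 and picks C; Player II would get 8.
- R: Player I compares -8, 7, -4, -1 and picks B; Player II would get -5.
Player II's induced payoffs are 8, -5, so Player II commits to L. Subgame-perfect outcome: (C, L) with payoffs (4, 8).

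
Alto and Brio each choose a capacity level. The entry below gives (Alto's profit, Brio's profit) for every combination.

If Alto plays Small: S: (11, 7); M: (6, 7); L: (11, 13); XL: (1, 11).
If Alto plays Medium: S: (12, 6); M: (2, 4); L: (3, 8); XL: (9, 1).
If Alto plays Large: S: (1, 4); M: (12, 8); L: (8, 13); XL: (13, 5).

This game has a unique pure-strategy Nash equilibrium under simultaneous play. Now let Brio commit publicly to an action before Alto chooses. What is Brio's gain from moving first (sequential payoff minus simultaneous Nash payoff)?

Solve by backward induction (Brio leads).
- S: Alto compares 11, 12, 1 and picks Medium; Brio would get 6.
- M: Alto compares 6, 2, 12 and picks Large; Brio would get 8.
- L: Alto compares 11, 3, 8 and picks Small; Brio would get 13.
- XL: Alto compares 1, 9, 13 and picks Large; Brio would get 5.
Brio's induced payoffs are 6, 8, 13, 5, so Brio commits to L. Subgame-perfect outcome: (Small, L) with payoffs (11, 13).
For the simultaneous game, intersect best replies.
Alto's best replies: S→Medium; M→Large; L→Small; XL→Large.
Brio's best replies: Small→L; Medium→L; Large→L.
The unique mutual best reply is (Small, L), giving (11, 13).
Brio's commitment gain: 13 − 13 = 0.

0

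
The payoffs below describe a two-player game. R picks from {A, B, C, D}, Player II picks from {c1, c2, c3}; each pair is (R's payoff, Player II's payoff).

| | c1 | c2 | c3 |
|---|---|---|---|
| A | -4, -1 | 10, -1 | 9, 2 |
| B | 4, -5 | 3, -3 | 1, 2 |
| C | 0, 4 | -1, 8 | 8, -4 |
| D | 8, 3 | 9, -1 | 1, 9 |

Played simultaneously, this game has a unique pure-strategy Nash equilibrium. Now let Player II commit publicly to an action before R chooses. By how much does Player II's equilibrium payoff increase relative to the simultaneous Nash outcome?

1

Work backward from R's decision.
- c1 → R plays D (best of -4, 4, 0, 8); Player II gets 3.
- c2 → R plays A (best of 10, 3, -1, 9); Player II gets -1.
- c3 → R plays A (best of 9, 1, 8, 1); Player II gets 2.
Among 3, -1, 2, the best is 3 at c1. Subgame-perfect outcome: (D, c1) with payoffs (8, 3).
Under simultaneous play:
R's best replies: c1→D; c2→A; c3→A.
Player II's best replies: A→c3; B→c3; C→c2; D→c3.
Only (A, c3) has each player best-responding; Nash payoffs (9, 2).
Player II's commitment gain: 3 − 2 = 1.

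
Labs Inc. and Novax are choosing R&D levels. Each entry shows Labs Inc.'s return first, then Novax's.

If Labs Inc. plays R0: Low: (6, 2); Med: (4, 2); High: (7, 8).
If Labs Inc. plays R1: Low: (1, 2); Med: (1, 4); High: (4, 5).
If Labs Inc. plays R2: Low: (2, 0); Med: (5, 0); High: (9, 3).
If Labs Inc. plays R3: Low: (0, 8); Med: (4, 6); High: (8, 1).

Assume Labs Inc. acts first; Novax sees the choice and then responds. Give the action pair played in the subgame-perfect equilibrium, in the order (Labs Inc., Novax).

(R2, High)

Novax best-responds to each possible Labs Inc. move:
- R0: Novax compares 2, 2, 8 and picks High; Labs Inc. would get 7.
- R1: Novax compares 2, 4, 5 and picks High; Labs Inc. would get 4.
- R2: Novax compares 0, 0, 3 and picks High; Labs Inc. would get 9.
- R3: Novax compares 8, 6, 1 and picks Low; Labs Inc. would get 0.
Among 7, 4, 9, 0, the best is 9 at R2. Subgame-perfect outcome: (R2, High) with payoffs (9, 3).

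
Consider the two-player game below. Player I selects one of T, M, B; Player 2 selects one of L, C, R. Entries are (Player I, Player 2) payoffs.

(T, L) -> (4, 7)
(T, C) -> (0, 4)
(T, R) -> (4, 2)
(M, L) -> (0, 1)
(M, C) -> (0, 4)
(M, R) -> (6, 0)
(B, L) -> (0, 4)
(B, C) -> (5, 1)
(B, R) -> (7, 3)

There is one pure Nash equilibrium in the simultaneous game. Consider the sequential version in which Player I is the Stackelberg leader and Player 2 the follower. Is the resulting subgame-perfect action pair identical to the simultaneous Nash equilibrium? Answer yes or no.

Solve by backward induction (Player I leads).
- T: BR = L, leader payoff 4.
- M: BR = C, leader payoff 0.
- B: BR = L, leader payoff 0.
Maximizing over 4, 0, 0, Player I chooses T. Subgame-perfect outcome: (T, L) with payoffs (4, 7).
Now find the simultaneous Nash equilibrium.
Player I's best replies: L→T; C→B; R→B.
Player 2's best replies: T→L; M→C; B→L.
The unique mutual best reply is (T, L), giving (4, 7).
Sequential outcome (T, L) coincides with the Nash profile (T, L).

yes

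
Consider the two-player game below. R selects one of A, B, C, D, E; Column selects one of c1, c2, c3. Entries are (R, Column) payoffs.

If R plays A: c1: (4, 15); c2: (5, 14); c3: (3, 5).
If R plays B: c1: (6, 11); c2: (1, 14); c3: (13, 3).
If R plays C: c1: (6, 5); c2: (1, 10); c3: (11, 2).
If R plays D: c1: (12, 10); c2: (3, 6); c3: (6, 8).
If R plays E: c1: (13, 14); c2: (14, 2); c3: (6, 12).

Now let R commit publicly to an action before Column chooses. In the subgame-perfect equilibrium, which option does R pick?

Backward induction with R moving first.
- A → Column plays c1 (best of 15, 14, 5); R gets 4.
- B → Column plays c2 (best of 11, 14, 3); R gets 1.
- C → Column plays c2 (best of 5, 10, 2); R gets 1.
- D → Column plays c1 (best of 10, 6, 8); R gets 12.
- E → Column plays c1 (best of 14, 2, 12); R gets 13.
Maximizing over 4, 1, 1, 12, 13, R chooses E. Subgame-perfect outcome: (E, c1) with payoffs (13, 14).

E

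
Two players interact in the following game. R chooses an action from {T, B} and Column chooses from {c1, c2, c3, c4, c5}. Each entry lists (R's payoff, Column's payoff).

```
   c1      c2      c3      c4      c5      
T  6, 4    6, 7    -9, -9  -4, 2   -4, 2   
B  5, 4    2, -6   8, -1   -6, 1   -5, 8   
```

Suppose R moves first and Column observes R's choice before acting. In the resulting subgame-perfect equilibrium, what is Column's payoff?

7

Backward induction with R moving first.
- T: BR = c2, leader payoff 6.
- B: BR = c5, leader payoff -5.
R's induced payoffs are 6, -5, so R commits to T. Subgame-perfect outcome: (T, c2) with payoffs (6, 7).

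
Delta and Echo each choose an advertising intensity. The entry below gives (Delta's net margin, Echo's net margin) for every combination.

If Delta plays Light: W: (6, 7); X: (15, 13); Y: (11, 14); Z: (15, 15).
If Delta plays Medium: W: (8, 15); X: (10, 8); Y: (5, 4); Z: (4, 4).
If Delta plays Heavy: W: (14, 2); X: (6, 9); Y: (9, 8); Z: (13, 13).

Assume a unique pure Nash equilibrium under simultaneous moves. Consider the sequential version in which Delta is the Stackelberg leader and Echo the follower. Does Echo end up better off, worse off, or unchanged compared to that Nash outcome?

Echo best-responds to each possible Delta move:
- Light: BR = Z, leader payoff 15.
- Medium: BR = W, leader payoff 8.
- Heavy: BR = Z, leader payoff 13.
Maximizing over 15, 8, 13, Delta chooses Light. Subgame-perfect outcome: (Light, Z) with payoffs (15, 15).
Under simultaneous play:
Delta's best replies: W→Heavy; X→Light; Y→Light; Z→Light.
Echo's best replies: Light→Z; Medium→W; Heavy→Z.
The unique mutual best reply is (Light, Z), giving (15, 15).
Echo earns 15 sequentially versus 15 at the Nash outcome: unchanged.

unchanged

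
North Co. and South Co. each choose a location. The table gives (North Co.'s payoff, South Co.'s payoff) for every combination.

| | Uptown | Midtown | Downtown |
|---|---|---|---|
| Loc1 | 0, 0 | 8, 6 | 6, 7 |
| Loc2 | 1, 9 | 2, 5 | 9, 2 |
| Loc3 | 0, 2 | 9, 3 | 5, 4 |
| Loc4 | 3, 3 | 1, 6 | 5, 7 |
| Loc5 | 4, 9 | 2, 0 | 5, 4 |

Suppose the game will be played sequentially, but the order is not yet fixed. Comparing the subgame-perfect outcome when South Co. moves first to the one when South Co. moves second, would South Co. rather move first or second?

first

If North Co. leads: South Co.'s best replies are Loc1→Downtown, Loc2→Uptown, Loc3→Downtown, Loc4→Downtown, Loc5→Uptown; North Co.'s induced payoffs 6, 1, 5, 5, 4; outcome (Loc1, Downtown), payoffs (6, 7).
If South Co. leads: North Co.'s best replies are Uptown→Loc5, Midtown→Loc3, Downtown→Loc2; South Co.'s induced payoffs 9, 3, 2; outcome (Loc5, Uptown), payoffs (4, 9).
South Co. gets 9 moving first and 7 moving second, so South Co. prefers to move first.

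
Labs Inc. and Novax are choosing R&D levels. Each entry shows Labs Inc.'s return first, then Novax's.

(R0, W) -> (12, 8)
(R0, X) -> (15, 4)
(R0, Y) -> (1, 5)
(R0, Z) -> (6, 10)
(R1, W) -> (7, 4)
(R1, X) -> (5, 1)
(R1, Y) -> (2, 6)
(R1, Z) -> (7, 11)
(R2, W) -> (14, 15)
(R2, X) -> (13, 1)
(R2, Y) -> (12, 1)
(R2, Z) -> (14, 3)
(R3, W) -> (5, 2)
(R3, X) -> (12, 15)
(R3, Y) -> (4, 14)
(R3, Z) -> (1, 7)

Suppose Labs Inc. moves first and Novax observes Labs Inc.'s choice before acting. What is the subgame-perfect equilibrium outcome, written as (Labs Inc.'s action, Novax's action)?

Work backward from Novax's decision.
- R0 → Novax plays Z (best of 8, 4, 5, 10); Labs Inc. gets 6.
- R1 → Novax plays Z (best of 4, 1, 6, 11); Labs Inc. gets 7.
- R2 → Novax plays W (best of 15, 1, 1, 3); Labs Inc. gets 14.
- R3 → Novax plays X (best of 2, 15, 14, 7); Labs Inc. gets 12.
Labs Inc.'s induced payoffs are 6, 7, 14, 12, so Labs Inc. commits to R2. Subgame-perfect outcome: (R2, W) with payoffs (14, 15).

(R2, W)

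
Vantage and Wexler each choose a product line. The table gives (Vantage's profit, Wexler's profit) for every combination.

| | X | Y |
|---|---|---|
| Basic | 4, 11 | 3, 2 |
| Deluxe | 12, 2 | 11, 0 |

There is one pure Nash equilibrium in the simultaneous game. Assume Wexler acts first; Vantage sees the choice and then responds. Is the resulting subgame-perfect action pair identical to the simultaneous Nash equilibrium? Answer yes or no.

yes

Backward induction with Wexler moving first.
- X: BR = Deluxe, leader payoff 2.
- Y: BR = Deluxe, leader payoff 0.
Maximizing over 2, 0, Wexler chooses X. Subgame-perfect outcome: (Deluxe, X) with payoffs (12, 2).
Now find the simultaneous Nash equilibrium.
Vantage's best replies: X→Deluxe; Y→Deluxe.
Wexler's best replies: Basic→X; Deluxe→X.
Only (Deluxe, X) has each player best-responding; Nash payoffs (12, 2).
Sequential outcome (Deluxe, X) coincides with the Nash profile (Deluxe, X).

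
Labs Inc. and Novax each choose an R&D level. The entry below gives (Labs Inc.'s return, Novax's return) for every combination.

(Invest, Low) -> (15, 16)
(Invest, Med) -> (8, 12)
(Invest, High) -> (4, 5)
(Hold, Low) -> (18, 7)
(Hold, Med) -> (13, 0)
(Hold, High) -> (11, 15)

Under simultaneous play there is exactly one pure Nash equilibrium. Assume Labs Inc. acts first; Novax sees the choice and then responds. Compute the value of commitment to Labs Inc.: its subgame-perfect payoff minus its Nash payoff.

Solve by backward induction (Labs Inc. leads).
- Invest → Novax plays Low (best of 16, 12, 5); Labs Inc. gets 15.
- Hold → Novax plays High (best of 7, 0, 15); Labs Inc. gets 11.
Maximizing over 15, 11, Labs Inc. chooses Invest. Subgame-perfect outcome: (Invest, Low) with payoffs (15, 16).
Now find the simultaneous Nash equilibrium.
Labs Inc.'s best replies: Low→Hold; Med→Hold; High→Hold.
Novax's best replies: Invest→Low; Hold→High.
Only (Hold, High) has each player best-responding; Nash payoffs (11, 15).
Labs Inc.'s commitment gain: 15 − 11 = 4.

4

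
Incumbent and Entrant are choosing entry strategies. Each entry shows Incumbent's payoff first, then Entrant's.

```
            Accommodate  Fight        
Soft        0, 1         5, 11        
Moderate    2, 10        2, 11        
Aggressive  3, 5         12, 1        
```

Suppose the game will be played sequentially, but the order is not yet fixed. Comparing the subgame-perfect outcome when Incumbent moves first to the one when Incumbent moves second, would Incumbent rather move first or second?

first

If Incumbent leads: Entrant's best replies are Soft→Fight, Moderate→Fight, Aggressive→Accommodate; Incumbent's induced payoffs 5, 2, 3; outcome (Soft, Fight), payoffs (5, 11).
If Entrant leads: Incumbent's best replies are Accommodate→Aggressive, Fight→Aggressive; Entrant's induced payoffs 5, 1; outcome (Aggressive, Accommodate), payoffs (3, 5).
Incumbent gets 5 moving first and 3 moving second, so Incumbent prefers to move first.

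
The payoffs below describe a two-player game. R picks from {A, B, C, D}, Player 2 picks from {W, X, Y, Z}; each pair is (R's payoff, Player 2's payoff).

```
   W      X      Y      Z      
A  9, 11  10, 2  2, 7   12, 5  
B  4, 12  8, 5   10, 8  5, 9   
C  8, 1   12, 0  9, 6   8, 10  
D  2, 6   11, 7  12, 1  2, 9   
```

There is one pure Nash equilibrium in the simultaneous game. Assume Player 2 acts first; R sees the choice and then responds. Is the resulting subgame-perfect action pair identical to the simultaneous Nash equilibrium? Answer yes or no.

yes

R best-responds to each possible Player 2 move:
- W: BR = A, leader payoff 11.
- X: BR = C, leader payoff 0.
- Y: BR = D, leader payoff 1.
- Z: BR = A, leader payoff 5.
Maximizing over 11, 0, 1, 5, Player 2 chooses W. Subgame-perfect outcome: (A, W) with payoffs (9, 11).
Now find the simultaneous Nash equilibrium.
R's best replies: W→A; X→C; Y→D; Z→A.
Player 2's best replies: A→W; B→W; C→Z; D→Z.
The unique mutual best reply is (A, W), giving (9, 11).
Sequential outcome (A, W) coincides with the Nash profile (A, W).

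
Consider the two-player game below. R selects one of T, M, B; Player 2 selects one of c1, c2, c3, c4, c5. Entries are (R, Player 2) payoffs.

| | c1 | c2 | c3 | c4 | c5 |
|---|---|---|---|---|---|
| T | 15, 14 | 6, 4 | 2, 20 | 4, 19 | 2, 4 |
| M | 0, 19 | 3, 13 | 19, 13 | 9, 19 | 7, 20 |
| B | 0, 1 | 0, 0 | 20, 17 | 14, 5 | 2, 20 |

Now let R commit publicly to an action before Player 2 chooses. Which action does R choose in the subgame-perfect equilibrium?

Backward induction with R moving first.
- T: Player 2 compares 14, 4, 20, 19, 4 and picks c3; R would get 2.
- M: Player 2 compares 19, 13, 13, 19, 20 and picks c5; R would get 7.
- B: Player 2 compares 1, 0, 17, 5, 20 and picks c5; R would get 2.
Maximizing over 2, 7, 2, R chooses M. Subgame-perfect outcome: (M, c5) with payoffs (7, 20).

M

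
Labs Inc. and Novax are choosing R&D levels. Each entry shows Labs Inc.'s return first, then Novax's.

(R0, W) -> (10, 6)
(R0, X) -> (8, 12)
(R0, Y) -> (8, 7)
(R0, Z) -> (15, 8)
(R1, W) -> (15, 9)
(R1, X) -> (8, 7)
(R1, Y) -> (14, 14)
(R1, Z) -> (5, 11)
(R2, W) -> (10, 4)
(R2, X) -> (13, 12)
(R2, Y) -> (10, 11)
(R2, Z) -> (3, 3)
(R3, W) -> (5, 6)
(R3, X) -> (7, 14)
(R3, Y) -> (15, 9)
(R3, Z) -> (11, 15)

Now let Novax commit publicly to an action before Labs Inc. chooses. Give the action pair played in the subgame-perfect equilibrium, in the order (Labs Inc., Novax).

Work backward from Labs Inc.'s decision.
- W: BR = R1, leader payoff 9.
- X: BR = R2, leader payoff 12.
- Y: BR = R3, leader payoff 9.
- Z: BR = R0, leader payoff 8.
Novax's induced payoffs are 9, 12, 9, 8, so Novax commits to X. Subgame-perfect outcome: (R2, X) with payoffs (13, 12).

(R2, X)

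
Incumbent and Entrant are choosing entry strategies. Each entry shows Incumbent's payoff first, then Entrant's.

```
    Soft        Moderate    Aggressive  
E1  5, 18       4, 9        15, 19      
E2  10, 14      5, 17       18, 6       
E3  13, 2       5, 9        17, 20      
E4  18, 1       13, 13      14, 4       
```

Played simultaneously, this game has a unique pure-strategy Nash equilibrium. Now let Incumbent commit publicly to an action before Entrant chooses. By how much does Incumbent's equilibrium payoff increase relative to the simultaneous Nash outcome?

Entrant best-responds to each possible Incumbent move:
- E1 → Entrant plays Aggressive (best of 18, 9, 19); Incumbent gets 15.
- E2 → Entrant plays Moderate (best of 14, 17, 6); Incumbent gets 5.
- E3 → Entrant plays Aggressive (best of 2, 9, 20); Incumbent gets 17.
- E4 → Entrant plays Moderate (best of 1, 13, 4); Incumbent gets 13.
Among 15, 5, 17, 13, the best is 17 at E3. Subgame-perfect outcome: (E3, Aggressive) with payoffs (17, 20).
For the simultaneous game, intersect best replies.
Incumbent's best replies: Soft→E4; Moderate→E4; Aggressive→E2.
Entrant's best replies: E1→Aggressive; E2→Moderate; E3→Aggressive; E4→Moderate.
Only (E4, Moderate) has each player best-responding; Nash payoffs (13, 13).
Incumbent's commitment gain: 17 − 13 = 4.

4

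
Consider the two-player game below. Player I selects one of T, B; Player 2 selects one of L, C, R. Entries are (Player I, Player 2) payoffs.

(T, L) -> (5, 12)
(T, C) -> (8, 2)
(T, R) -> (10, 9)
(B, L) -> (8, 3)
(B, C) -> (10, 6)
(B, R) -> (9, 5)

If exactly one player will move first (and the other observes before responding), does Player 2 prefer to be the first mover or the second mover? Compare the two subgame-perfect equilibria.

first

If Player I leads: Player 2's best replies are T→L, B→C; Player I's induced payoffs 5, 10; outcome (B, C), payoffs (10, 6).
If Player 2 leads: Player I's best replies are L→B, C→B, R→T; Player 2's induced payoffs 3, 6, 9; outcome (T, R), payoffs (10, 9).
Player 2 gets 9 moving first and 6 moving second, so Player 2 prefers to move first.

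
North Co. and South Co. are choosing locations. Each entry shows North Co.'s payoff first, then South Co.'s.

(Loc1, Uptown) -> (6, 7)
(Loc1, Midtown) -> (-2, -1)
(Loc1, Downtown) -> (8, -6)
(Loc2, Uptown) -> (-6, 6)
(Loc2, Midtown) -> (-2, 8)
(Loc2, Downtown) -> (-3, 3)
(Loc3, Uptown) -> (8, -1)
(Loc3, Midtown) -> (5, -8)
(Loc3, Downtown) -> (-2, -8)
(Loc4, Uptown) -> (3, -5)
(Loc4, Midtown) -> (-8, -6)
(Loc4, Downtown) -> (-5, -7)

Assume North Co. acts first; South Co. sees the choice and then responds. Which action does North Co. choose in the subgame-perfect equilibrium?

South Co. best-responds to each possible North Co. move:
- Loc1 → South Co. plays Uptown (best of 7, -1, -6); North Co. gets 6.
- Loc2 → South Co. plays Midtown (best of 6, 8, 3); North Co. gets -2.
- Loc3 → South Co. plays Uptown (best of -1, -8, -8); North Co. gets 8.
- Loc4 → South Co. plays Uptown (best of -5, -6, -7); North Co. gets 3.
Among 6, -2, 8, 3, the best is 8 at Loc3. Subgame-perfect outcome: (Loc3, Uptown) with payoffs (8, -1).

Loc3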